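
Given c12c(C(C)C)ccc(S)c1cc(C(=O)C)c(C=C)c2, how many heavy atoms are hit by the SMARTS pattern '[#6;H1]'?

The query [#6;H1] means: any carbon bearing exactly one hydrogen.
Check the 19 heavy atoms by environment: 6× c (aromatic, H0) → no; 4× c (aromatic, H1) → match; 1× C (H0) → no; 1× O (H0) → no; 3× C (H3) → no; 1× S (H1) → no; 2× C (H1) → match; 1× C (H2) → no.
Summing the matching environments: 4 + 2 = 6 matching atoms.

6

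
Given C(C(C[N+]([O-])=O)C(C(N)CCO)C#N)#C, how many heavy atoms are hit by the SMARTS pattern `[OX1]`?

Check the 15 heavy atoms by environment: 6× C (X4) → no; 3× C (X2) → no; 1× N (X1) → no; 1× O (X2) → no; 1× N (X3) → no; 1× N (charge +1, X3) → no; 1× O (charge -1, X1) → match; 1× O (X1) → match.
Summing the matching environments: 1 + 1 = 2 matching atoms.

2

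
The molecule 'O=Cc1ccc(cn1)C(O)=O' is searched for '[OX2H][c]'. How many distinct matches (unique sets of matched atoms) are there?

[OX2H][c] is the SMARTS for a phenol: a hydroxyl oxygen attached to an aromatic carbon.
No fragment in the molecule satisfies every constraint, giving 0 matches.

0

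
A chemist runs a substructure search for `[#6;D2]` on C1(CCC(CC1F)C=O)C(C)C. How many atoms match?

The query [#6;D2] means: any carbon bonded to exactly two heavy atoms.
Check the 12 heavy atoms by environment: 4× C (D3) → no; 4× C (D2) → match; 2× C (D1) → no; 1× F (D1) → no; 1× O (D1) → no.
That gives 4 matching atoms.

4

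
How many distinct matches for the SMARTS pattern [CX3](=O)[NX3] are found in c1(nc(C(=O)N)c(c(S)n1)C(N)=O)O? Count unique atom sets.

2

[CX3](=O)[NX3] is the SMARTS for an amide: a carbonyl carbon bonded to a trivalent nitrogen.
The molecule carries 2 separate instances of a primary amide (-C(=O)NH2) meeting every constraint; each maps to a distinct set of atoms, giving 2 matches.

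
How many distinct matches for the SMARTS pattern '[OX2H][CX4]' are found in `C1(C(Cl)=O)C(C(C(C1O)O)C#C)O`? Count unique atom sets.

3

[OX2H][CX4] is the SMARTS for an aliphatic alcohol: a hydroxyl oxygen bound to an sp3 (X4) carbon.
The molecule carries 3 separate instances of a hydroxyl group (-OH) meeting every constraint; each maps to a distinct set of atoms, giving 3 matches.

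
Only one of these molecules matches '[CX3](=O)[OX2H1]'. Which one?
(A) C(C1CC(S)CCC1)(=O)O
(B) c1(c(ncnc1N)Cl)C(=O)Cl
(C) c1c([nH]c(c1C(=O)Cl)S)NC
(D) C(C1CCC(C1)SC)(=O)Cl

A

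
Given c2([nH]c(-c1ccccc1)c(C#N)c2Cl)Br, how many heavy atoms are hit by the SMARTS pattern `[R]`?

11

The query [R] means: R matches any atom that is part of a ring.
Check the 15 heavy atoms by environment: 1× n (aromatic, in 5-ring) → match; 4× c (aromatic, in 5-ring) → match; 6× c (aromatic, in 6-ring) → match; 1× Br (acyclic) → no; 1× C (acyclic) → no; 1× N (acyclic) → no; 1× Cl (acyclic) → no.
Summing the matching environments: 1 + 4 + 6 = 11 matching atoms.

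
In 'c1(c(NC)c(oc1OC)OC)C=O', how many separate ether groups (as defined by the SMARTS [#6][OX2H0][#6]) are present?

[#6][OX2H0][#6] is the SMARTS for an ether: an aliphatic oxygen bridging two carbons with no H on the oxygen.
The molecule carries 2 separate instances of a methoxy ether (-OCH3) meeting every constraint; each maps to a distinct set of atoms, giving 2 matches.

2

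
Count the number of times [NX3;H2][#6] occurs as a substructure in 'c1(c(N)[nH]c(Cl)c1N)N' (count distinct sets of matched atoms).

[NX3;H2][#6] is the SMARTS for a primary amine: a trivalent nitrogen with two H attached to carbon.
The molecule carries 3 separate instances of a primary amino group (-NH2) meeting every constraint; each maps to a distinct set of atoms, giving 3 matches.

3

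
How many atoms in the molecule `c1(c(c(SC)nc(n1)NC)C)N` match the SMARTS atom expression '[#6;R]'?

4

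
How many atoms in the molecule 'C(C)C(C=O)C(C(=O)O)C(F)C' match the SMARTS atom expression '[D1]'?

Check the 12 heavy atoms by environment: 2× C (D1) → match; 4× C (D3) → no; 2× C (D2) → no; 1× F (D1) → match; 3× O (D1) → match.
Summing the matching environments: 2 + 1 + 3 = 6 matching atoms.

6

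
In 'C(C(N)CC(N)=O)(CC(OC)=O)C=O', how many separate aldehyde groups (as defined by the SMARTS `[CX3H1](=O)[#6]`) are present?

1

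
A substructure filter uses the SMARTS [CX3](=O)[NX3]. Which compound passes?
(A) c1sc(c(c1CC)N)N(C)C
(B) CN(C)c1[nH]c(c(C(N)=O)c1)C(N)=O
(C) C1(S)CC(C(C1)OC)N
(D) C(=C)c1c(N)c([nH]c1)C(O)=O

[CX3](=O)[NX3] describes a carbonyl carbon bonded to a trivalent nitrogen (an amide).
(A) has a primary amino group (-NH2) but the -NH2 is not attached to a carbonyl carbon.
(B) contains a primary amide (-C(=O)NH2), which satisfies every atom and bond constraint.
(C) has a primary amino group (-NH2) but the -NH2 is not attached to a carbonyl carbon.
(D) has a carboxylic acid group (-C(=O)OH) but the carbonyl is bonded to O, not to an NX3 nitrogen.
So the answer is (B).

B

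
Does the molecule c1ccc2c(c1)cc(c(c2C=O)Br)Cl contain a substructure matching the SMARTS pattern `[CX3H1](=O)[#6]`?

The pattern [CX3H1](=O)[#6] describes an sp2 carbon with one H, double-bonded to O and single-bonded to carbon — an aldehyde.
The molecule carries an aldehyde (-CHO), whose atoms satisfy every constraint of the query, so the pattern matches.

Yes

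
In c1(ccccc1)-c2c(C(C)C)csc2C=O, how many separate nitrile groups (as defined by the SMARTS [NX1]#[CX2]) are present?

0

[NX1]#[CX2] is the SMARTS for a nitrile: a nitrogen triple-bonded to a two-connected carbon.
No fragment in the molecule satisfies every constraint, giving 0 matches.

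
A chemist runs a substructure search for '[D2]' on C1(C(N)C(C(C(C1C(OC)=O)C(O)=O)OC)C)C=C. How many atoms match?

3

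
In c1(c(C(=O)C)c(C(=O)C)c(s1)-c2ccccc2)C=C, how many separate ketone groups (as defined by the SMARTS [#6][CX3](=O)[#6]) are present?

2

[#6][CX3](=O)[#6] is the SMARTS for a ketone: a carbonyl carbon (no H) flanked by two carbons.
The molecule carries 2 separate instances of an acetyl/ketone group (-C(=O)CH3) meeting every constraint; each maps to a distinct set of atoms, giving 2 matches.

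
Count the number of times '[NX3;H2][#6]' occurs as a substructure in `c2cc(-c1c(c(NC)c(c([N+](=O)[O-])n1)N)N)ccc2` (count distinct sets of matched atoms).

2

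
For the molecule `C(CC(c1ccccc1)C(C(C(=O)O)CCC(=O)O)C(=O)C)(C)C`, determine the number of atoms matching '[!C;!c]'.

5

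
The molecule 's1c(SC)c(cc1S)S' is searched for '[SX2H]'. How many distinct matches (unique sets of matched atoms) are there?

[SX2H] is the SMARTS for a thiol: an aliphatic sulfur with two connections, one being H.
The molecule carries 2 separate instances of a thiol (-SH) meeting every constraint; each maps to a distinct set of atoms, giving 2 matches.

2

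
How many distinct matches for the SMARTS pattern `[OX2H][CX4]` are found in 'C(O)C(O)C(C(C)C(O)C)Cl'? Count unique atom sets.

[OX2H][CX4] is the SMARTS for an aliphatic alcohol: a hydroxyl oxygen bound to an sp3 (X4) carbon.
The molecule carries 3 separate instances of a hydroxyl group (-OH) meeting every constraint; each maps to a distinct set of atoms, giving 3 matches.

3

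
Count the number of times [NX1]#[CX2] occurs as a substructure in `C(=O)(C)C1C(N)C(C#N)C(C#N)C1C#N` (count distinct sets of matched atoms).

[NX1]#[CX2] is the SMARTS for a nitrile: a nitrogen triple-bonded to a two-connected carbon.
The molecule carries 3 separate instances of a nitrile (-C#N) meeting every constraint; each maps to a distinct set of atoms, giving 3 matches.

3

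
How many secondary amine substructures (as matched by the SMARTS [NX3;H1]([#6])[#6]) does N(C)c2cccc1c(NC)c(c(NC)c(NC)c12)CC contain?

4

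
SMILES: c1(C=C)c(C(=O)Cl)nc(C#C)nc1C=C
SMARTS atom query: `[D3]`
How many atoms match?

5

The query [D3] means: atom with exactly three heavy-atom neighbours.
Check the 15 heavy atoms by environment: 2× n (aromatic, D2) → no; 4× c (aromatic, D3) → match; 3× C (D2) → no; 3× C (D1) → no; 1× C (D3) → match; 1× O (D1) → no; 1× Cl (D1) → no.
Summing the matching environments: 4 + 1 = 5 matching atoms.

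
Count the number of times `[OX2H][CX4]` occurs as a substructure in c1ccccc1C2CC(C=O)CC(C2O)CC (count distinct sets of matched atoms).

1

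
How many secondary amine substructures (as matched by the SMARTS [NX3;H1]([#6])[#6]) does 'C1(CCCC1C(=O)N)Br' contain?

0

[NX3;H1]([#6])[#6] is the SMARTS for a secondary amine: a trivalent nitrogen with one H, bonded to two carbons.
The molecule has a primary amide (-C(=O)NH2), but the -C(=O)NH2 nitrogen has H2, not H1; nothing else fits, so there are 0 matches.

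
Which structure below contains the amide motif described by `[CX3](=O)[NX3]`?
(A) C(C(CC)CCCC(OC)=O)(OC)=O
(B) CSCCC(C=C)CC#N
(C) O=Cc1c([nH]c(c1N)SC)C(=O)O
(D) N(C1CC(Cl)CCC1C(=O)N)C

D

[CX3](=O)[NX3] describes a carbonyl carbon bonded to a trivalent nitrogen (an amide).
(A) has a methyl-ester group (-C(=O)OCH3) but the carbonyl is bonded to O, not to an NX3 nitrogen.
(B) has a nitrile (-C#N) but the nitrile N is NX1 (triple-bonded), not NX3.
(C) has a carboxylic acid group (-C(=O)OH) but the carbonyl is bonded to O, not to an NX3 nitrogen.
(D) contains a primary amide (-C(=O)NH2), which satisfies every atom and bond constraint.
So the answer is (D).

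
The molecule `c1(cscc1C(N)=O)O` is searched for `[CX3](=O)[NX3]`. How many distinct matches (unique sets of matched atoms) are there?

[CX3](=O)[NX3] is the SMARTS for an amide: a carbonyl carbon bonded to a trivalent nitrogen.
Exactly one fragment in the molecule meets all constraints, giving 1 match.

1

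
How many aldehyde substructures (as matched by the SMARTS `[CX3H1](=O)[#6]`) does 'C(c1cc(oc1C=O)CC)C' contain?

[CX3H1](=O)[#6] is the SMARTS for an aldehyde: an sp2 carbon with one H, double-bonded to O and single-bonded to carbon.
Exactly one fragment in the molecule meets all constraints, giving 1 match.

1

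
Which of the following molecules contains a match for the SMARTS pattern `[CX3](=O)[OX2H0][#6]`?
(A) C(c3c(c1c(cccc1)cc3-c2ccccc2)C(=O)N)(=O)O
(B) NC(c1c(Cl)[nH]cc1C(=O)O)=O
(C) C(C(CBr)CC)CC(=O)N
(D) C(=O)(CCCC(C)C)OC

D

[CX3](=O)[OX2H0][#6] describes a carbonyl carbon bonded to an oxygen that is itself bonded to carbon (no H on that O) (an ester).
(A) has a primary amide (-C(=O)NH2) but the carbonyl is bonded to N, not to an O-C linkage.
(B) has a primary amide (-C(=O)NH2) but the carbonyl is bonded to N, not to an O-C linkage.
(C) has a primary amide (-C(=O)NH2) but the carbonyl is bonded to N, not to an O-C linkage.
(D) contains a methyl-ester group (-C(=O)OCH3), which satisfies every atom and bond constraint.
So the answer is (D).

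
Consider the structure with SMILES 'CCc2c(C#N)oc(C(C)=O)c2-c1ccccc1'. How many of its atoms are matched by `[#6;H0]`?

Check the 18 heavy atoms by environment: 1× o (aromatic, H0) → no; 5× c (aromatic, H0) → match; 1× C (H2) → no; 2× C (H3) → no; 2× C (H0) → match; 1× N (H0) → no; 1× O (H0) → no; 5× c (aromatic, H1) → no.
Summing the matching environments: 5 + 2 = 7 matching atoms.

7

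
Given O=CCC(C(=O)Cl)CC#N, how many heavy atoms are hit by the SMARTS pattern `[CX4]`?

3

The query [CX4] means: C with X4: aliphatic carbon with exactly 4 total connections (bonds + H).
Check the 10 heavy atoms by environment: 3× C (X4) → match; 1× C (X2) → no; 1× N (X1) → no; 2× C (X3) → no; 2× O (X1) → no; 1× Cl (X1) → no.
That gives 3 matching atoms.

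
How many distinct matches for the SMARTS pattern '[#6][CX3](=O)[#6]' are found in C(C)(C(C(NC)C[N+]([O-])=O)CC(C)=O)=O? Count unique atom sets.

[#6][CX3](=O)[#6] is the SMARTS for a ketone: a carbonyl carbon (no H) flanked by two carbons.
The molecule carries 2 separate instances of an acetyl/ketone group (-C(=O)CH3) meeting every constraint; each maps to a distinct set of atoms, giving 2 matches.

2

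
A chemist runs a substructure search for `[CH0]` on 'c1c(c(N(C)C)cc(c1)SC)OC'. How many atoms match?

The query [CH0] means: aliphatic carbon with no attached hydrogen.
Check the 13 heavy atoms by environment: 3× c (aromatic, H0) → no; 3× c (aromatic, H1) → no; 1× S (H0) → no; 4× C (H3) → no; 1× O (H0) → no; 1× N (H0) → no.
No environment satisfies the query, so 0 matching atoms.

0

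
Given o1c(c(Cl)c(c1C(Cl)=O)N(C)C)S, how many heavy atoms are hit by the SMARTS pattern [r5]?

The query [r5] means: r5 matches atoms in a five-membered ring.
Check the 13 heavy atoms by environment: 1× o (aromatic, in 5-ring) → match; 4× c (aromatic, in 5-ring) → match; 3× C (acyclic) → no; 1× O (acyclic) → no; 2× Cl (acyclic) → no; 1× S (acyclic) → no; 1× N (acyclic) → no.
Summing the matching environments: 1 + 4 = 5 matching atoms.

5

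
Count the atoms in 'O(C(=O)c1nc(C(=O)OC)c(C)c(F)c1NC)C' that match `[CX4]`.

The query [CX4] means: C with X4: aliphatic carbon with exactly 4 total connections (bonds + H).
Check the 18 heavy atoms by environment: 1× n (aromatic, X2) → no; 5× c (aromatic, X3) → no; 2× C (X3) → no; 2× O (X1) → no; 2× O (X2) → no; 4× C (X4) → match; 1× N (X3) → no; 1× F (X1) → no.
That gives 4 matching atoms.

4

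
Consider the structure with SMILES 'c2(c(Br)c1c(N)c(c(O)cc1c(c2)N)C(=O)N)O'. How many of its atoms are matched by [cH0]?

The query [cH0] means: aromatic carbon with no attached hydrogen (substituted or ring-fusion).
Check the 18 heavy atoms by environment: 8× c (aromatic, H0) → match; 2× c (aromatic, H1) → no; 3× N (H2) → no; 1× C (H0) → no; 1× O (H0) → no; 2× O (H1) → no; 1× Br (H0) → no.
That gives 8 matching atoms.

8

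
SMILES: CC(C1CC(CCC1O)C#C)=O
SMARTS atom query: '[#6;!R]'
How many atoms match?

4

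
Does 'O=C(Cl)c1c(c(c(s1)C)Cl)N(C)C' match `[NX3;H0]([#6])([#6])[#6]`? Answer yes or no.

The pattern [NX3;H0]([#6])([#6])[#6] describes a trivalent nitrogen with no H, bonded to three carbons — a tertiary amine.
The molecule carries a dimethylamino group (-N(CH3)2), whose atoms satisfy every constraint of the query, so the pattern matches.

Yes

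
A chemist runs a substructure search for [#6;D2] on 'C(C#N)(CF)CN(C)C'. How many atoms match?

3

The query [#6;D2] means: any carbon bonded to exactly two heavy atoms.
Check the 9 heavy atoms by environment: 3× C (D2) → match; 1× C (D3) → no; 1× F (D1) → no; 1× N (D3) → no; 2× C (D1) → no; 1× N (D1) → no.
That gives 3 matching atoms.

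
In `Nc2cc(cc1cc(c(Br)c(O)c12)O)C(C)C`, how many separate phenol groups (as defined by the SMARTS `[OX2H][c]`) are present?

2

[OX2H][c] is the SMARTS for a phenol: a hydroxyl oxygen attached to an aromatic carbon.
The molecule carries 2 separate instances of a hydroxyl group (-OH) meeting every constraint; each maps to a distinct set of atoms, giving 2 matches.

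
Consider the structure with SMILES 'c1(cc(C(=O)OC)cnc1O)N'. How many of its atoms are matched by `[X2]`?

Check the 12 heavy atoms by environment: 1× n (aromatic, X2) → match; 5× c (aromatic, X3) → no; 2× O (X2) → match; 1× C (X3) → no; 1× O (X1) → no; 1× C (X4) → no; 1× N (X3) → no.
Summing the matching environments: 1 + 2 = 3 matching atoms.

3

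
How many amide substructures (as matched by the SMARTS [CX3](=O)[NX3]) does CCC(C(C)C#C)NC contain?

0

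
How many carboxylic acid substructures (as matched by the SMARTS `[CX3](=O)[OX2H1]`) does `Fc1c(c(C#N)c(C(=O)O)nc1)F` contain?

1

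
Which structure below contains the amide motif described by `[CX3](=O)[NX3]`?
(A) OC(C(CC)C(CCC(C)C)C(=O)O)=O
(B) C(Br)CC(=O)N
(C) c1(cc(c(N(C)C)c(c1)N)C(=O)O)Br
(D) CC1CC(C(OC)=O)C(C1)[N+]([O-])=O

[CX3](=O)[NX3] describes a carbonyl carbon bonded to a trivalent nitrogen (an amide).
(A) has a carboxylic acid group (-C(=O)OH) but the carbonyl is bonded to O, not to an NX3 nitrogen.
(B) contains a primary amide (-C(=O)NH2), which satisfies every atom and bond constraint.
(C) has a carboxylic acid group (-C(=O)OH) but the carbonyl is bonded to O, not to an NX3 nitrogen.
(D) has a methyl-ester group (-C(=O)OCH3) but the carbonyl is bonded to O, not to an NX3 nitrogen.
So the answer is (B).

B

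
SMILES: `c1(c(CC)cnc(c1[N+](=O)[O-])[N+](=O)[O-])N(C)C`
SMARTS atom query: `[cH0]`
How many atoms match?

The query [cH0] means: aromatic carbon with no attached hydrogen (substituted or ring-fusion).
Check the 17 heavy atoms by environment: 1× n (aromatic, H0) → no; 1× c (aromatic, H1) → no; 4× c (aromatic, H0) → match; 2× N (charge +1, H0) → no; 2× O (charge -1, H0) → no; 2× O (H0) → no; 1× C (H2) → no; 3× C (H3) → no; 1× N (H0) → no.
That gives 4 matching atoms.

4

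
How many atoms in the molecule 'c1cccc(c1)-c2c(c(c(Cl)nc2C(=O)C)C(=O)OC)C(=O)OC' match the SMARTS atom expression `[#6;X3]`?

The query [#6;X3] means: any carbon (aromatic or not) with three total connections.
Check the 24 heavy atoms by environment: 1× n (aromatic, X2) → no; 11× c (aromatic, X3) → match; 1× Cl (X1) → no; 3× C (X3) → match; 3× O (X1) → no; 3× C (X4) → no; 2× O (X2) → no.
Summing the matching environments: 11 + 3 = 14 matching atoms.

14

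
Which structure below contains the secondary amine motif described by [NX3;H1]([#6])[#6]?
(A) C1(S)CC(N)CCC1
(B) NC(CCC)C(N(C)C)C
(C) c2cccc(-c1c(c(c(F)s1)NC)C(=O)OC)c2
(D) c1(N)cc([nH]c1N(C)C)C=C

[NX3;H1]([#6])[#6] describes a trivalent nitrogen with one H, bonded to two carbons (a secondary amine).
(A) has a primary amino group (-NH2) but the nitrogen has H2 and only one carbon neighbour.
(B) has a primary amino group (-NH2) but the nitrogen has H2 and only one carbon neighbour.
(C) contains an N-methylamino group (-NHCH3), which satisfies every atom and bond constraint.
(D) has a primary amino group (-NH2) but the nitrogen has H2 and only one carbon neighbour.
So the answer is (C).

C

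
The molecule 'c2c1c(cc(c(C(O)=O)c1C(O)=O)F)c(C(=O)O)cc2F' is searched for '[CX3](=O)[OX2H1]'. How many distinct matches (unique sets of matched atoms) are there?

[CX3](=O)[OX2H1] is the SMARTS for a carboxylic acid: an sp2 carbon double-bonded to O and single-bonded to an -OH oxygen.
The molecule carries 3 separate instances of a carboxylic acid group (-C(=O)OH) meeting every constraint; each maps to a distinct set of atoms, giving 3 matches.

3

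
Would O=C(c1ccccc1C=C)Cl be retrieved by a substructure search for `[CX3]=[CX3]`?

The pattern [CX3]=[CX3] describes a non-aromatic C=C double bond between two sp2 carbons — an alkene.
The molecule carries a vinyl group (-CH=CH2), whose atoms satisfy every constraint of the query, so the pattern matches.

Yes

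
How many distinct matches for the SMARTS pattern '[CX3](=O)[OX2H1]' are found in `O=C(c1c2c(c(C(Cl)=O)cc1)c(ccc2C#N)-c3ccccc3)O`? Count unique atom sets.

[CX3](=O)[OX2H1] is the SMARTS for a carboxylic acid: an sp2 carbon double-bonded to O and single-bonded to an -OH oxygen.
Exactly one fragment in the molecule meets all constraints, giving 1 match.

1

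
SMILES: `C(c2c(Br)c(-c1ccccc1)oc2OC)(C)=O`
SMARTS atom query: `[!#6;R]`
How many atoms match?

The query [!#6;R] means: non-carbon atom that is part of a ring.
Check the 17 heavy atoms by environment: 1× o (aromatic, in 5-ring) → match; 4× c (aromatic, in 5-ring) → no; 1× Br (acyclic) → no; 6× c (aromatic, in 6-ring) → no; 3× C (acyclic) → no; 2× O (acyclic) → no.
That gives 1 matching atom.

1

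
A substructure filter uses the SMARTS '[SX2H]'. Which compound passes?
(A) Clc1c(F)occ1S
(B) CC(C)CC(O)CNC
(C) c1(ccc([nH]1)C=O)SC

A

[SX2H] describes an aliphatic sulfur with two connections, one being H (a thiol).
(A) contains a thiol (-SH), which satisfies every atom and bond constraint.
(B) has a hydroxyl group (-OH) but it is an -OH, not an -SH.
(C) has a methylthio ether (-SCH3) but the sulfur has H0 (bonded to two carbons), not H1.
So the answer is (A).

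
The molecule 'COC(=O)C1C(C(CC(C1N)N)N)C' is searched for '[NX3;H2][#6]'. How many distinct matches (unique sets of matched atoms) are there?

[NX3;H2][#6] is the SMARTS for a primary amine: a trivalent nitrogen with two H attached to carbon.
The molecule carries 3 separate instances of a primary amino group (-NH2) meeting every constraint; each maps to a distinct set of atoms, giving 3 matches.

3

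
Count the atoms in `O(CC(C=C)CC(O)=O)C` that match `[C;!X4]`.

The query [C;!X4] means: aliphatic carbon that does not have four total connections.
Check the 10 heavy atoms by environment: 4× C (X4) → no; 3× C (X3) → match; 1× O (X1) → no; 2× O (X2) → no.
That gives 3 matching atoms.

3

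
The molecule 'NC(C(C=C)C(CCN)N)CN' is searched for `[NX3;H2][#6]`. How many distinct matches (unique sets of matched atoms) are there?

[NX3;H2][#6] is the SMARTS for a primary amine: a trivalent nitrogen with two H attached to carbon.
The molecule carries 4 separate instances of a primary amino group (-NH2) meeting every constraint; each maps to a distinct set of atoms, giving 4 matches.

4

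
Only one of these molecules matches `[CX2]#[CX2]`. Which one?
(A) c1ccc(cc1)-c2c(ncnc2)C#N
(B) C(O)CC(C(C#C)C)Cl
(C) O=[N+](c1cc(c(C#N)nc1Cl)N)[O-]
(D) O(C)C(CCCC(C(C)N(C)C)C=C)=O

[CX2]#[CX2] describes a carbon-carbon triple bond (an alkyne).
(A) has a nitrile (-C#N) but the triple bond is C#N, not C#C.
(B) contains an ethynyl group (-C#CH), which satisfies every atom and bond constraint.
(C) has a nitrile (-C#N) but the triple bond is C#N, not C#C.
(D) has a vinyl group (-CH=CH2) but the C=C is a double bond; both carbons are CX3, not CX2.
So the answer is (B).

B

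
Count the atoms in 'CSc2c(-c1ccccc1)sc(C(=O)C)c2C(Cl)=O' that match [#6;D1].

2

The query [#6;D1] means: carbon bonded to exactly one heavy atom.
Check the 19 heavy atoms by environment: 1× s (aromatic, D2) → no; 5× c (aromatic, D3) → no; 2× C (D3) → no; 2× O (D1) → no; 1× Cl (D1) → no; 2× C (D1) → match; 5× c (aromatic, D2) → no; 1× S (D2) → no.
That gives 2 matching atoms.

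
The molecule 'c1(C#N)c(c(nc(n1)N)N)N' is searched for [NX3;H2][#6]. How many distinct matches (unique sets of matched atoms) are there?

3

[NX3;H2][#6] is the SMARTS for a primary amine: a trivalent nitrogen with two H attached to carbon.
The molecule carries 3 separate instances of a primary amino group (-NH2) meeting every constraint; each maps to a distinct set of atoms, giving 3 matches.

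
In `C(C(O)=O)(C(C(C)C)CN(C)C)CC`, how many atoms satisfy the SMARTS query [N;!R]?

1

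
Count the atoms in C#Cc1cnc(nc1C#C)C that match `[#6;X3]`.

4

The query [#6;X3] means: any carbon (aromatic or not) with three total connections.
Check the 11 heavy atoms by environment: 2× n (aromatic, X2) → no; 4× c (aromatic, X3) → match; 1× C (X4) → no; 4× C (X2) → no.
That gives 4 matching atoms.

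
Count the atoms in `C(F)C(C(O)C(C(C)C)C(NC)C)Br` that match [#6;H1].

The query [#6;H1] means: any carbon bearing exactly one hydrogen.
Check the 14 heavy atoms by environment: 1× C (H2) → no; 5× C (H1) → match; 4× C (H3) → no; 1× N (H1) → no; 1× F (H0) → no; 1× O (H1) → no; 1× Br (H0) → no.
That gives 5 matching atoms.

5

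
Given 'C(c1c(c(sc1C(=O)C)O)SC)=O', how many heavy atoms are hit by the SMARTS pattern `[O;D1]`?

3

The query [O;D1] means: aliphatic oxygen bonded to exactly one heavy atom.
Check the 13 heavy atoms by environment: 1× s (aromatic, D2) → no; 4× c (aromatic, D3) → no; 1× C (D2) → no; 3× O (D1) → match; 1× S (D2) → no; 2× C (D1) → no; 1× C (D3) → no.
That gives 3 matching atoms.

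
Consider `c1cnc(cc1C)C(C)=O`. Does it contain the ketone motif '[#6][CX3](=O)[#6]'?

Yes

The pattern [#6][CX3](=O)[#6] describes a carbonyl carbon (no H) flanked by two carbons — a ketone.
The molecule carries an acetyl/ketone group (-C(=O)CH3), whose atoms satisfy every constraint of the query, so the pattern matches.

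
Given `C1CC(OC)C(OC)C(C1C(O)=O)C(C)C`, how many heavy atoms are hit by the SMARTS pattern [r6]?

6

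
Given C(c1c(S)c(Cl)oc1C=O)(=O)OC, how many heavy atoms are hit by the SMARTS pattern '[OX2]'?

1

The query [OX2] means: aliphatic oxygen with two total connections — ether, hydroxyl, or ester single-bond O.
Check the 13 heavy atoms by environment: 1× o (aromatic, X2) → no; 4× c (aromatic, X3) → no; 2× C (X3) → no; 2× O (X1) → no; 1× O (X2) → match; 1× C (X4) → no; 1× Cl (X1) → no; 1× S (X2) → no.
That gives 1 matching atom.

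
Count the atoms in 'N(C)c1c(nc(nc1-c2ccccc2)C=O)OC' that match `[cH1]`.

5

The query [cH1] means: aromatic carbon bearing exactly one hydrogen.
Check the 18 heavy atoms by environment: 2× n (aromatic, H0) → no; 5× c (aromatic, H0) → no; 1× C (H1) → no; 2× O (H0) → no; 5× c (aromatic, H1) → match; 2× C (H3) → no; 1× N (H1) → no.
That gives 5 matching atoms.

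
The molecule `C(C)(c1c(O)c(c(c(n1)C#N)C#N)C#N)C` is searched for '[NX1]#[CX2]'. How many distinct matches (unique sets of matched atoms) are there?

3

[NX1]#[CX2] is the SMARTS for a nitrile: a nitrogen triple-bonded to a two-connected carbon.
The molecule carries 3 separate instances of a nitrile (-C#N) meeting every constraint; each maps to a distinct set of atoms, giving 3 matches.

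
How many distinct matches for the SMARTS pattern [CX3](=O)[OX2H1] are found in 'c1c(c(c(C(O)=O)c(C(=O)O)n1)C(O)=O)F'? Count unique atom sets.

3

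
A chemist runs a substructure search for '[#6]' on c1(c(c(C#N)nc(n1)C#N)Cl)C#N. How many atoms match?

The query [#6] means: #6 matches any atom with atomic number 6 (carbon, aromatic or aliphatic).
Check the 13 heavy atoms by environment: 2× n (aromatic) → no; 4× c (aromatic) → match; 3× C → match; 3× N → no; 1× Cl → no.
Summing the matching environments: 4 + 3 = 7 matching atoms.

7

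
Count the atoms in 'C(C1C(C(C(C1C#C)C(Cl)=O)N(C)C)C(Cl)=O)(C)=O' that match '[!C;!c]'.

6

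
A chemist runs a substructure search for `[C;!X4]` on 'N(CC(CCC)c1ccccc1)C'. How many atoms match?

The query [C;!X4] means: aliphatic carbon that does not have four total connections.
Check the 13 heavy atoms by environment: 6× C (X4) → no; 1× N (X3) → no; 6× c (aromatic, X3) → no.
No environment satisfies the query, so 0 matching atoms.

0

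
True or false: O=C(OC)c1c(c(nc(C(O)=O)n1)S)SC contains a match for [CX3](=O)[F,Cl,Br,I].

False

The pattern [CX3](=O)[F,Cl,Br,I] describes a carbonyl carbon bonded to a halogen — an acyl halide.
The closest candidate here is a methyl-ester group (-C(=O)OCH3), but the carbonyl is bonded to -O-C, not to a halogen. No other fragment satisfies the full query, so there is no match.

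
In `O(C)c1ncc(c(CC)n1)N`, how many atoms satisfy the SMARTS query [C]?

3

The query [C] means: uppercase C matches aliphatic (non-aromatic) carbon only.
Check the 11 heavy atoms by environment: 2× n (aromatic) → no; 4× c (aromatic) → no; 3× C → match; 1× O → no; 1× N → no.
That gives 3 matching atoms.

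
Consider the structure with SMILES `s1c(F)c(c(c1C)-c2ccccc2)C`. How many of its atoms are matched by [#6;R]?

10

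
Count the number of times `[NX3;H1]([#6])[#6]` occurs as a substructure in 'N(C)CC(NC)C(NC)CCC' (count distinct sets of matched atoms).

3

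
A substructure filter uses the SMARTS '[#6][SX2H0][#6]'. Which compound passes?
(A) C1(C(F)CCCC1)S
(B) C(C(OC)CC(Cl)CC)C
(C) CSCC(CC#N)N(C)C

C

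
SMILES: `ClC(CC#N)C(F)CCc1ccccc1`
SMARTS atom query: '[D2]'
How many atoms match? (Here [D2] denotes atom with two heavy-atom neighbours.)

9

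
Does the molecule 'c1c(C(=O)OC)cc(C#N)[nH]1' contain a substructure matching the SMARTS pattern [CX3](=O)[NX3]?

The pattern [CX3](=O)[NX3] describes a carbonyl carbon bonded to a trivalent nitrogen — an amide.
The closest candidate here is a nitrile (-C#N), but the nitrile N is NX1 (triple-bonded), not NX3. No other fragment satisfies the full query, so there is no match.

No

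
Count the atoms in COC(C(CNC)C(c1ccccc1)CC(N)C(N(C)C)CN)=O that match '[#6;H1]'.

Check the 24 heavy atoms by environment: 3× C (H2) → no; 4× C (H1) → match; 2× N (H2) → no; 1× c (aromatic, H0) → no; 5× c (aromatic, H1) → match; 1× N (H1) → no; 4× C (H3) → no; 1× C (H0) → no; 2× O (H0) → no; 1× N (H0) → no.
Summing the matching environments: 4 + 5 = 9 matching atoms.

9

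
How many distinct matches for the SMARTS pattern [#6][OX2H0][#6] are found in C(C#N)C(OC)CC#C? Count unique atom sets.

[#6][OX2H0][#6] is the SMARTS for an ether: an aliphatic oxygen bridging two carbons with no H on the oxygen.
Exactly one fragment in the molecule meets all constraints, giving 1 match.

1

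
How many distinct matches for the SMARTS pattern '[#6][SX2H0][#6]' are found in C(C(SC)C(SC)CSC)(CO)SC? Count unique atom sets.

4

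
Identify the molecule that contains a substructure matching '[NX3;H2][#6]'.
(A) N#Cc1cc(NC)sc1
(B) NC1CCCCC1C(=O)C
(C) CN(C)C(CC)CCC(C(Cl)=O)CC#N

[NX3;H2][#6] describes a trivalent nitrogen with two H attached to carbon (a primary amine).
(A) has an N-methylamino group (-NHCH3) but the nitrogen bears two carbons and only one H (H1), not H2.
(B) contains a primary amino group (-NH2), which satisfies every atom and bond constraint.
(C) has a nitrile (-C#N) but the nitrogen is NX1 (triple-bonded), not NX3 with two H.
So the answer is (B).

B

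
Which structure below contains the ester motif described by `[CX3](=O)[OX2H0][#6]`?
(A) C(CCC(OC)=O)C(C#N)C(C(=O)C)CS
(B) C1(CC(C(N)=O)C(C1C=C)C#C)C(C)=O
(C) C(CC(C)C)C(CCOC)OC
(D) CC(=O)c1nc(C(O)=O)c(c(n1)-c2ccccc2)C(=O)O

[CX3](=O)[OX2H0][#6] describes a carbonyl carbon bonded to an oxygen that is itself bonded to carbon (no H on that O) (an ester).
(A) contains a methyl-ester group (-C(=O)OCH3), which satisfies every atom and bond constraint.
(B) has a primary amide (-C(=O)NH2) but the carbonyl is bonded to N, not to an O-C linkage.
(C) has a methoxy ether (-OCH3) but the ether oxygen is not adjacent to a C=O carbon.
(D) has a carboxylic acid group (-C(=O)OH) but the singly-bonded O carries H (OX2H1, not H0).
So the answer is (A).

A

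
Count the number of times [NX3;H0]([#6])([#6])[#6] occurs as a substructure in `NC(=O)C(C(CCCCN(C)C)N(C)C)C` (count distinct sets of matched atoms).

2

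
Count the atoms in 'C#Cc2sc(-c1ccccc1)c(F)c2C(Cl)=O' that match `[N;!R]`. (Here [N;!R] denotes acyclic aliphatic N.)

Check the 17 heavy atoms by environment: 1× s (aromatic, in 5-ring) → no; 4× c (aromatic, in 5-ring) → no; 3× C (acyclic) → no; 6× c (aromatic, in 6-ring) → no; 1× O (acyclic) → no; 1× Cl (acyclic) → no; 1× F (acyclic) → no.
No environment satisfies the query, so 0 matching atoms.

0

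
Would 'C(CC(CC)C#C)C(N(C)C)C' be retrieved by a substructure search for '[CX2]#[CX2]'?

Yes

The pattern [CX2]#[CX2] describes a carbon-carbon triple bond — an alkyne.
The molecule carries an ethynyl group (-C#CH), whose atoms satisfy every constraint of the query, so the pattern matches.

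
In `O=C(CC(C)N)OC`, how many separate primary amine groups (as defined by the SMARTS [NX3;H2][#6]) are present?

1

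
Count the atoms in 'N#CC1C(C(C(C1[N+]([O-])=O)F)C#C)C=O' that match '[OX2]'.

The query [OX2] means: aliphatic oxygen with two total connections — ether, hydroxyl, or ester single-bond O.
Check the 15 heavy atoms by environment: 5× C (X4) → no; 1× C (X3) → no; 2× O (X1) → no; 1× F (X1) → no; 3× C (X2) → no; 1× N (X1) → no; 1× N (charge +1, X3) → no; 1× O (charge -1, X1) → no.
No environment satisfies the query, so 0 matching atoms.

0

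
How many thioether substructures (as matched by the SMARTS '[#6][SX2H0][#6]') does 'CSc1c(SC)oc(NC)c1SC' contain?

3

[#6][SX2H0][#6] is the SMARTS for a thioether: an aliphatic sulfur bridging two carbons with no H on the sulfur.
The molecule carries 3 separate instances of a methylthio ether (-SCH3) meeting every constraint; each maps to a distinct set of atoms, giving 3 matches.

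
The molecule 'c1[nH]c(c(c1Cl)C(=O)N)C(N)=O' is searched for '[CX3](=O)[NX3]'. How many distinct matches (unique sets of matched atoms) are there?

[CX3](=O)[NX3] is the SMARTS for an amide: a carbonyl carbon bonded to a trivalent nitrogen.
The molecule carries 2 separate instances of a primary amide (-C(=O)NH2) meeting every constraint; each maps to a distinct set of atoms, giving 2 matches.

2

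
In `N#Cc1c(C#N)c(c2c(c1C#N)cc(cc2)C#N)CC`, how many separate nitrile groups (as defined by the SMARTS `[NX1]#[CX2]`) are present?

4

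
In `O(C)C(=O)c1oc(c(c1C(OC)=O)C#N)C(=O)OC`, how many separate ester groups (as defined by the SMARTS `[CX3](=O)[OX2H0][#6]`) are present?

[CX3](=O)[OX2H0][#6] is the SMARTS for an ester: a carbonyl carbon bonded to an oxygen that is itself bonded to carbon (no H on that O).
The molecule carries 3 separate instances of a methyl-ester group (-C(=O)OCH3) meeting every constraint; each maps to a distinct set of atoms, giving 3 matches.

3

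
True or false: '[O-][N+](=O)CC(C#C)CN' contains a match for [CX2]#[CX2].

True

The pattern [CX2]#[CX2] describes a carbon-carbon triple bond — an alkyne.
The molecule carries an ethynyl group (-C#CH), whose atoms satisfy every constraint of the query, so the pattern matches.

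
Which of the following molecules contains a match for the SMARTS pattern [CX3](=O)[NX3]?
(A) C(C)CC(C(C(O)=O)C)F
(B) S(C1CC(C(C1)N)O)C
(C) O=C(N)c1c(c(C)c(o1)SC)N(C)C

C

[CX3](=O)[NX3] describes a carbonyl carbon bonded to a trivalent nitrogen (an amide).
(A) has a carboxylic acid group (-C(=O)OH) but the carbonyl is bonded to O, not to an NX3 nitrogen.
(B) has a primary amino group (-NH2) but the -NH2 is not attached to a carbonyl carbon.
(C) contains a primary amide (-C(=O)NH2), which satisfies every atom and bond constraint.
So the answer is (C).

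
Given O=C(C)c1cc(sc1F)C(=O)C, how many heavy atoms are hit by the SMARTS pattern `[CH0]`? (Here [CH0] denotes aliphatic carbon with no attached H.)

2

The query [CH0] means: aliphatic carbon with no attached hydrogen.
Check the 12 heavy atoms by environment: 1× s (aromatic, H0) → no; 3× c (aromatic, H0) → no; 1× c (aromatic, H1) → no; 2× C (H0) → match; 2× O (H0) → no; 2× C (H3) → no; 1× F (H0) → no.
That gives 2 matching atoms.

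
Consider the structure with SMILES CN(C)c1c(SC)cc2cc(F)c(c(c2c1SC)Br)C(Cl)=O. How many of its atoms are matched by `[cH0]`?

Check the 22 heavy atoms by environment: 8× c (aromatic, H0) → match; 2× c (aromatic, H1) → no; 2× S (H0) → no; 4× C (H3) → no; 1× F (H0) → no; 1× C (H0) → no; 1× O (H0) → no; 1× Cl (H0) → no; 1× N (H0) → no; 1× Br (H0) → no.
That gives 8 matching atoms.

8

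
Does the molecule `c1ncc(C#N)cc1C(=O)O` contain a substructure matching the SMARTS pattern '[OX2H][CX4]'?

No

The pattern [OX2H][CX4] describes a hydroxyl oxygen bound to an sp3 (X4) carbon — an aliphatic alcohol.
The closest candidate here is a carboxylic acid group (-C(=O)OH), but the -OH is on a CX3 carbonyl carbon, not a CX4 carbon. No other fragment satisfies the full query, so there is no match.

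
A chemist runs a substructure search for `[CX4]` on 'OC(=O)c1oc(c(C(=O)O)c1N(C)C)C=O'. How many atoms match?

Check the 16 heavy atoms by environment: 1× o (aromatic, X2) → no; 4× c (aromatic, X3) → no; 1× N (X3) → no; 2× C (X4) → match; 3× C (X3) → no; 3× O (X1) → no; 2× O (X2) → no.
That gives 2 matching atoms.

2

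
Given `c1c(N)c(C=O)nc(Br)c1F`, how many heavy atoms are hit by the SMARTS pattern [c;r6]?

The query [c;r6] means: aromatic carbon that belongs to a six-membered ring.
Check the 11 heavy atoms by environment: 1× n (aromatic, in 6-ring) → no; 5× c (aromatic, in 6-ring) → match; 1× F (acyclic) → no; 1× C (acyclic) → no; 1× O (acyclic) → no; 1× N (acyclic) → no; 1× Br (acyclic) → no.
That gives 5 matching atoms.

5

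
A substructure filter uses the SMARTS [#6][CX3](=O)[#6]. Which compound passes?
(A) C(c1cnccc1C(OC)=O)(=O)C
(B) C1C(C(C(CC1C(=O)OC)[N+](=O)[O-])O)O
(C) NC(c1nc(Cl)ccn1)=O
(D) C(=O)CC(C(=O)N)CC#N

A

[#6][CX3](=O)[#6] describes a carbonyl carbon (no H) flanked by two carbons (a ketone).
(A) contains an acetyl/ketone group (-C(=O)CH3), which satisfies every atom and bond constraint.
(B) has a methyl-ester group (-C(=O)OCH3) but one neighbour of the carbonyl carbon is O, not C.
(C) has a primary amide (-C(=O)NH2) but one neighbour of the carbonyl carbon is N, not C.
(D) has an aldehyde (-CHO) but the carbonyl carbon has H1, so it is not flanked by two carbons.
So the answer is (A).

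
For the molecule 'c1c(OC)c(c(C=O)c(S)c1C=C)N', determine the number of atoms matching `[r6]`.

6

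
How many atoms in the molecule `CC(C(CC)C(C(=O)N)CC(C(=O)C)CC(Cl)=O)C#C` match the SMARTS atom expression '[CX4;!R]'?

10

Check the 20 heavy atoms by environment: 10× C (X4, acyclic) → match; 3× C (X3, acyclic) → no; 3× O (X1, acyclic) → no; 1× Cl (X1, acyclic) → no; 2× C (X2, acyclic) → no; 1× N (X3, acyclic) → no.
That gives 10 matching atoms.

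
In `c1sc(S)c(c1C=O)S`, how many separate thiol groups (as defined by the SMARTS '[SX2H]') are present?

2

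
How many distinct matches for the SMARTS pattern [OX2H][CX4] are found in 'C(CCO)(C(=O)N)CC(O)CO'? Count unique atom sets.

3

[OX2H][CX4] is the SMARTS for an aliphatic alcohol: a hydroxyl oxygen bound to an sp3 (X4) carbon.
The molecule carries 3 separate instances of a hydroxyl group (-OH) meeting every constraint; each maps to a distinct set of atoms, giving 3 matches.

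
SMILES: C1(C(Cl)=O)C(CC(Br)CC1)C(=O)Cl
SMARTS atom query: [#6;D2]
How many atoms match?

3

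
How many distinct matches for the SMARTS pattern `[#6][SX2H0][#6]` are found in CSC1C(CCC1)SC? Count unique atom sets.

2

[#6][SX2H0][#6] is the SMARTS for a thioether: an aliphatic sulfur bridging two carbons with no H on the sulfur.
The molecule carries 2 separate instances of a methylthio ether (-SCH3) meeting every constraint; each maps to a distinct set of atoms, giving 2 matches.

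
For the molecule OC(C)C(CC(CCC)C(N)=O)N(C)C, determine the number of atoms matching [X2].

1

The query [X2] means: any atom with exactly two total connections (bonds + H).
Check the 15 heavy atoms by environment: 10× C (X4) → no; 2× N (X3) → no; 1× C (X3) → no; 1× O (X1) → no; 1× O (X2) → match.
That gives 1 matching atom.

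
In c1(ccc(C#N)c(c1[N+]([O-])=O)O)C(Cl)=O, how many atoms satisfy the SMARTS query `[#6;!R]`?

The query [#6;!R] means: carbon not in any ring.
Check the 15 heavy atoms by environment: 6× c (aromatic, in 6-ring) → no; 3× O (acyclic) → no; 1× N (charge +1, acyclic) → no; 1× O (charge -1, acyclic) → no; 2× C (acyclic) → match; 1× N (acyclic) → no; 1× Cl (acyclic) → no.
That gives 2 matching atoms.

2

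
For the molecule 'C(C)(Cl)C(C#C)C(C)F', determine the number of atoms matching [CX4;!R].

5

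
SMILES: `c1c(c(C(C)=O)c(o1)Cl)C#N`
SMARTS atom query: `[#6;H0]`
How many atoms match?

5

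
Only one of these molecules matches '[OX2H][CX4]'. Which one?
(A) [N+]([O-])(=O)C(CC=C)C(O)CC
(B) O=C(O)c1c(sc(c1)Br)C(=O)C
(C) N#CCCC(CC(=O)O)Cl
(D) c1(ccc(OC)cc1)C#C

A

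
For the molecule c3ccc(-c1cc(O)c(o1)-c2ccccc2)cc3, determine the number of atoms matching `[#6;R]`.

16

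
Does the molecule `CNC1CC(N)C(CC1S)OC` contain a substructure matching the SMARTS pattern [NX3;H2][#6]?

Yes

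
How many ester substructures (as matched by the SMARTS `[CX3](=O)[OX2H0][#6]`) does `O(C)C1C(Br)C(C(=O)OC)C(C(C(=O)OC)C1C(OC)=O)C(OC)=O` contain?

4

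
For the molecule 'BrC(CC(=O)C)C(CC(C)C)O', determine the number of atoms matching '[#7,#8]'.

2

The query [#7,#8] means: nitrogen or oxygen (comma = OR).
Check the 12 heavy atoms by environment: 9× C → no; 1× Br → no; 2× O → match.
That gives 2 matching atoms.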